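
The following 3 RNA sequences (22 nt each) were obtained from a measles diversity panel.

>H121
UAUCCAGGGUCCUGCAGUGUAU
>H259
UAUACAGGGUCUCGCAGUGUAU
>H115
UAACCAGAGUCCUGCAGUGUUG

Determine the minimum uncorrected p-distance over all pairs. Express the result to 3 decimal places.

0.136

Pairwise Hamming distances:
  H121 vs H259: 3
  H121 vs H115: 4
  H259 vs H115: 7
The smallest is 3 mismatches, between H121 and H259; p = 3/22 = 0.136.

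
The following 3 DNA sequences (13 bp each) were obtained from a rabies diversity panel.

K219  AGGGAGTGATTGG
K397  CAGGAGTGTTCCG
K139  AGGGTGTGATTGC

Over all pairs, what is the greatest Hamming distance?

7

Pairwise Hamming distances:
  K219 vs K397: 5
  K219 vs K139: 2
  K397 vs K139: 7
The largest is 7, between K397 and K139.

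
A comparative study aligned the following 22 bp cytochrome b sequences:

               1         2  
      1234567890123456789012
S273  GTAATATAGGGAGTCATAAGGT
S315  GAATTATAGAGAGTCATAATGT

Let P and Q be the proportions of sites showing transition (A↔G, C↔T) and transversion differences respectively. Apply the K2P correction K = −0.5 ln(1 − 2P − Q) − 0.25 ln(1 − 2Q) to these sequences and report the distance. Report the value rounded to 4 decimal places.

Differing sites — 2:T/A (Tv); 4:A/T (Tv); 10:G/A (Ti); 20:G/T (Tv).
Of the 4 differences, 1 transition and 3 transversions over 22 sites: P = 1/22 = 0.045455, Q = 3/22 = 0.136364.
d = −0.5·ln(0.772726) − 0.25·ln(0.727272) = −0.5·(-0.257831) − 0.25·(-0.318455) = 0.2085.

0.2085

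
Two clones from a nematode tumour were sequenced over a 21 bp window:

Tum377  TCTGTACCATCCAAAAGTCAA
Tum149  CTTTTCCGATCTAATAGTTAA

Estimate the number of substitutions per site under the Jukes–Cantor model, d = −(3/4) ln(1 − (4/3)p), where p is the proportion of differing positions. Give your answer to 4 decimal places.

The sequences differ at positions 1 (T/C), 2 (C/T), 4 (G/T), 6 (A/C), 8 (C/G), 12 (C/T), 15 (A/T), 19 (C/T).
p = 8/21 = 0.380952.
d = −0.75 · ln(1 − (4/3)·0.380952) = −0.75 · ln(0.492064) = −0.75 · (-0.709146) = 0.5319.

0.5319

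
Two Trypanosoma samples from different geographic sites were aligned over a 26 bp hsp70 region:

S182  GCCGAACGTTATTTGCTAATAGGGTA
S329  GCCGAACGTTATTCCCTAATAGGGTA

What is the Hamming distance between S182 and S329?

The sequences differ at positions 14 (T/C), 15 (G/C).
That gives 2 mismatches out of 26 aligned sites, so the Hamming distance is 2.

2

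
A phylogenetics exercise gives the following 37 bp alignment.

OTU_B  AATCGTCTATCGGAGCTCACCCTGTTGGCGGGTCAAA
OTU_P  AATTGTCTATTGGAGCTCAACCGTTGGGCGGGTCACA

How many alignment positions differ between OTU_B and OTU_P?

7

Mismatches occur at site 4 (C↔T), site 11 (C↔T), site 20 (C↔A), site 23 (T↔G), site 24 (G↔T), site 26 (T↔G), site 36 (A↔C).
That gives 7 mismatches out of 37 aligned sites, so the Hamming distance is 7.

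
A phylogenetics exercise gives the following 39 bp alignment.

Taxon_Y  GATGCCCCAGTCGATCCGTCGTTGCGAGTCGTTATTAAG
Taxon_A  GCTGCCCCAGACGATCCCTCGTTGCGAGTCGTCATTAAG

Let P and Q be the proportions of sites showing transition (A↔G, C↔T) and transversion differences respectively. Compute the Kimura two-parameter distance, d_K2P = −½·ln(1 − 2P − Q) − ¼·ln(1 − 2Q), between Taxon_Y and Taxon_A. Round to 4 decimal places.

The sequences differ at positions 2 (A/C, transversion), 11 (T/A, transversion), 18 (G/C, transversion), 33 (T/C, transition).
Of the 4 differences, 1 transition and 3 transversions over 39 sites: P = 1/39 = 0.025641, Q = 3/39 = 0.076923.
d = −0.5·ln(0.871795) − 0.25·ln(0.846154) = −0.5·(-0.137201) − 0.25·(-0.167054) = 0.1104.

0.1104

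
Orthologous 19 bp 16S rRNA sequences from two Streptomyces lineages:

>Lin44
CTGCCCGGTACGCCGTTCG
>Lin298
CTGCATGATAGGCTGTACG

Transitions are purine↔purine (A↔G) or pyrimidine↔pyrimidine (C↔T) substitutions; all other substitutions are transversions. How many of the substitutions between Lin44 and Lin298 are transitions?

3

Mismatches occur at site 5 (C→A, transversion), site 6 (C→T, transition), site 8 (G→A, transition), site 11 (C→G, transversion), site 14 (C→T, transition), site 17 (T→A, transversion).
Of the 6 differences, 3 transitions and 3 transversions, so the answer is 3.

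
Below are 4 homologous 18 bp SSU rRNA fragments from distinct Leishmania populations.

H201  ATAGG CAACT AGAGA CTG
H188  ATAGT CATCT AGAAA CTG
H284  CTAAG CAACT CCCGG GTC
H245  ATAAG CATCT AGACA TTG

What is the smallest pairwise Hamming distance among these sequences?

3

Pairwise Hamming distances:
  H201 vs H188: 3
  H201 vs H284: 8
  H201 vs H245: 4
  H188 vs H284: 11
  H188 vs H245: 4
  H284 vs H245: 9
The smallest is 3, between H201 and H188.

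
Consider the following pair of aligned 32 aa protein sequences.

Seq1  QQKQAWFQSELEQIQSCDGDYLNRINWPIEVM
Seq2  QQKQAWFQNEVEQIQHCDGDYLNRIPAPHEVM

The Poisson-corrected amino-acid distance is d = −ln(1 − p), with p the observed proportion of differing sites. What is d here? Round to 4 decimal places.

Differing sites — 9:S/N; 11:L/V; 16:S/H; 26:N/P; 27:W/A; 29:I/H.
p = 6/32 = 0.187500.
d = −ln(1 − 0.187500) = −ln(0.812500) = 0.2076.

0.2076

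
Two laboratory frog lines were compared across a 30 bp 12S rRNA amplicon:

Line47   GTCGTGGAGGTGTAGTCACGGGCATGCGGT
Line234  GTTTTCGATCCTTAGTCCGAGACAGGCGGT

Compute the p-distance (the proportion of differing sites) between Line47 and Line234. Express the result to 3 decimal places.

The sequences differ at positions 3 (C/T), 4 (G/T), 6 (G/C), 9 (G/T), 10 (G/C), 11 (T/C), 12 (G/T), 18 (A/C), 19 (C/G), 20 (G/A), 22 (G/A), 25 (T/G).
There are 12 differences over 30 sites, so p = 12/30 = 0.400.

0.400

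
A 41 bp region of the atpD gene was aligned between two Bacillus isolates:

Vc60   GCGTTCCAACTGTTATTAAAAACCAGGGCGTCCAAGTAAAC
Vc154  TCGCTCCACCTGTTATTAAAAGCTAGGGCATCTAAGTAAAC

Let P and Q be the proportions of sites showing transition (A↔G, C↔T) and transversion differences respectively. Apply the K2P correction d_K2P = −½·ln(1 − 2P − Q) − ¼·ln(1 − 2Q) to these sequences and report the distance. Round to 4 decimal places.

Mismatches occur at site 1 (G↔T, transversion), site 4 (T↔C, transition), site 9 (A↔C, transversion), site 22 (A↔G, transition), site 24 (C↔T, transition), site 30 (G↔A, transition), site 33 (C↔T, transition).
Of the 7 differences, 5 transitions and 2 transversions over 41 sites: P = 5/41 = 0.121951, Q = 2/41 = 0.048780.
d = −0.5·ln(0.707318) − 0.25·ln(0.902440) = −0.5·(-0.346275) − 0.25·(-0.102653) = 0.1988.

0.1988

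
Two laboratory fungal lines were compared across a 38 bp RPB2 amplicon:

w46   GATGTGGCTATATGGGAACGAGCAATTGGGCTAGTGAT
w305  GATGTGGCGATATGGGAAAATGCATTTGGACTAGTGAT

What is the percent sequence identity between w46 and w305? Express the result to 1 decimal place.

The sequences differ at positions 9 (T/G), 19 (C/A), 20 (G/A), 21 (A/T), 25 (A/T), 30 (G/A).
32 of the 38 sites match, so the percent identity is 32/38 × 100 = 84.2%.

84.2%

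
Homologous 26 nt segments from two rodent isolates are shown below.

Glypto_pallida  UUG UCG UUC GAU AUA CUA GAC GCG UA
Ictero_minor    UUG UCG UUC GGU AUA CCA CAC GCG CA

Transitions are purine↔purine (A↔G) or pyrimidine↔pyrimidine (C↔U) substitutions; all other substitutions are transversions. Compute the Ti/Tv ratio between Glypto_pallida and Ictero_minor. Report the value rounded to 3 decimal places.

3.000

Mismatches occur at site 11 (A→G, transition), site 17 (U→C, transition), site 19 (G→C, transversion), site 25 (U→C, transition).
Of the 4 differences, 3 transitions and 1 transversion, so Ti/Tv = 3/1 = 3.000.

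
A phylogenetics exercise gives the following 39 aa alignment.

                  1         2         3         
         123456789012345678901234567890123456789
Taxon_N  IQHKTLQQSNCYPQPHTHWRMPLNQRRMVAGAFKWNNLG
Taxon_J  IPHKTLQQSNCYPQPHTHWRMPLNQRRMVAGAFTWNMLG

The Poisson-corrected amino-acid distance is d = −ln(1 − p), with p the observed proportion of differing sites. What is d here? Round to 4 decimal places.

Mismatches occur at site 2 (Q↔P), site 34 (K↔T), site 37 (N↔M).
p = 3/39 = 0.076923.
d = −ln(1 − 0.076923) = −ln(0.923077) = 0.0800.

0.0800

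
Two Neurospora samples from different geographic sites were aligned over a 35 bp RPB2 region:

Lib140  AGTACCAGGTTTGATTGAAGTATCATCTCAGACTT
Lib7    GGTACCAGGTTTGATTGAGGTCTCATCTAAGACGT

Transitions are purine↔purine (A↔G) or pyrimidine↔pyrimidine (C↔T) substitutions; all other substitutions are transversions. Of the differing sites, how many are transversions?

3

The sequences differ at positions 1 (A/G, transition), 19 (A/G, transition), 22 (A/C, transversion), 29 (C/A, transversion), 34 (T/G, transversion).
Of the 5 differences, 2 transitions and 3 transversions, so the answer is 3.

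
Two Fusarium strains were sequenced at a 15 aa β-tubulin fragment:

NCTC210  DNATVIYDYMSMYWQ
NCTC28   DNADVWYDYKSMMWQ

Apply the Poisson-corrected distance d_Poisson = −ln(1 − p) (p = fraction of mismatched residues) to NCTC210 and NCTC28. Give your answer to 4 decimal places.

The sequences differ at positions 4 (T/D), 6 (I/W), 10 (M/K), 13 (Y/M).
p = 4/15 = 0.266667.
d = −ln(1 − 0.266667) = −ln(0.733333) = 0.3102.

0.3102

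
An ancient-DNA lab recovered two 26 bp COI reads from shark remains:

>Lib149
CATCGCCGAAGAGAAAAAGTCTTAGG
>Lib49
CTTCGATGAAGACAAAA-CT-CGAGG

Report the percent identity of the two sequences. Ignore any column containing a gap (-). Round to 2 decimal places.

Excluding the 2 gap columns leaves 24 comparable sites.
The sequences differ at positions 2 (A/T), 6 (C/A), 7 (C/T), 13 (G/C), 19 (G/C), 22 (T/C), 23 (T/G).
17 of the 24 comparable sites match, so the percent identity is 17/24 × 100 = 70.83%.

70.83%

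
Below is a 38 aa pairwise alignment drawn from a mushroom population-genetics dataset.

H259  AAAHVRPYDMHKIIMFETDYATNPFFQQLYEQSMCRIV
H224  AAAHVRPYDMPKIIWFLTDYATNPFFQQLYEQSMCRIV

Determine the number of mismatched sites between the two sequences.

The sequences differ at positions 11 (H/P), 15 (M/W), 17 (E/L).
That gives 3 mismatches out of 38 aligned sites, so the Hamming distance is 3.

3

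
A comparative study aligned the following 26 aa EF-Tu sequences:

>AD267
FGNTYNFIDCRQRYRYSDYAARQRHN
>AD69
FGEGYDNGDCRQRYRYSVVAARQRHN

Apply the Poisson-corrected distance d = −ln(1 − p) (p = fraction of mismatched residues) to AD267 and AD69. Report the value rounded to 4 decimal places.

Mismatches occur at site 3 (N→E), site 4 (T→G), site 6 (N→D), site 7 (F→N), site 8 (I→G), site 18 (D→V), site 19 (Y→V).
p = 7/26 = 0.269231.
d = −ln(1 − 0.269231) = −ln(0.730769) = 0.3137.

0.3137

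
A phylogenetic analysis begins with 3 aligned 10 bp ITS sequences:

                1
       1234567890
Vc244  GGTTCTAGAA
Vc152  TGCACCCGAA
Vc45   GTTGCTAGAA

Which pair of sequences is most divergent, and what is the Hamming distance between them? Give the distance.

Pairwise Hamming distances:
  Vc244 vs Vc152: 5
  Vc244 vs Vc45: 2
  Vc152 vs Vc45: 6
The largest is 6, between Vc152 and Vc45.

6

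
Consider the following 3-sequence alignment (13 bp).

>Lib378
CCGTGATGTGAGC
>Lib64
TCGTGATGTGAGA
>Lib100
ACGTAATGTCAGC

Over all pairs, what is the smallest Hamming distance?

Pairwise Hamming distances:
  Lib378 vs Lib64: 2
  Lib378 vs Lib100: 3
  Lib64 vs Lib100: 4
The smallest is 2, between Lib378 and Lib64.

2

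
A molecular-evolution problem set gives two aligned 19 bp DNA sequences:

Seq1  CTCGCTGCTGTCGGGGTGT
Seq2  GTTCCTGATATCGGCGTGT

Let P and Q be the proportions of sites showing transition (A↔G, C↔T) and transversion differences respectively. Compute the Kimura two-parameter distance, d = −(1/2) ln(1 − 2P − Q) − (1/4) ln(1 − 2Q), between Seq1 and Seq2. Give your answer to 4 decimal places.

0.4099

The sequences differ at positions 1 (C/G, transversion), 3 (C/T, transition), 4 (G/C, transversion), 8 (C/A, transversion), 10 (G/A, transition), 15 (G/C, transversion).
Of the 6 differences, 2 transitions and 4 transversions over 19 sites: P = 2/19 = 0.105263, Q = 4/19 = 0.210526.
d = −0.5·ln(0.578948) − 0.25·ln(0.578948) = −0.5·(-0.546543) − 0.25·(-0.546543) = 0.4099.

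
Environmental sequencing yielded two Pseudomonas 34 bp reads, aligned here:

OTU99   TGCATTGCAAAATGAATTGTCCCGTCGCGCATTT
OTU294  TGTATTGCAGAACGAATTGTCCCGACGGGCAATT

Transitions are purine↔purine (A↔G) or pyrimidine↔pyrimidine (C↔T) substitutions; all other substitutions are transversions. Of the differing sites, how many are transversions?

The sequences differ at positions 3 (C/T, transition), 10 (A/G, transition), 13 (T/C, transition), 25 (T/A, transversion), 28 (C/G, transversion), 32 (T/A, transversion).
Of the 6 differences, 3 transitions and 3 transversions, so the answer is 3.

3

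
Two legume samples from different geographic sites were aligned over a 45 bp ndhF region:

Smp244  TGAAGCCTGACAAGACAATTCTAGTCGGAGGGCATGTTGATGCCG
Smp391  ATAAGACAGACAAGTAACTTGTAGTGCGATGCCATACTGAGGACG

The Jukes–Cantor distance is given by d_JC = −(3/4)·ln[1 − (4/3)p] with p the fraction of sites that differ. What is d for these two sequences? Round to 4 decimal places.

The sequences differ at positions 1 (T/A), 2 (G/T), 6 (C/A), 8 (T/A), 15 (A/T), 16 (C/A), 18 (A/C), 21 (C/G), 26 (C/G), 27 (G/C), 30 (G/T), 32 (G/C), 36 (G/A), 37 (T/C), 41 (T/G), 43 (C/A).
p = 16/45 = 0.355556.
d = −0.75 · ln(1 − (4/3)·0.355556) = −0.75 · ln(0.525925) = −0.75 · (-0.642597) = 0.4819.

0.4819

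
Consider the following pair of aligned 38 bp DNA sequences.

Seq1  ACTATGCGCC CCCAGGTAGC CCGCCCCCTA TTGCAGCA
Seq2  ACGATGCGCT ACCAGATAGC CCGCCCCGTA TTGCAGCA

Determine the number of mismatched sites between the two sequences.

5

The sequences differ at positions 3 (T/G), 10 (C/T), 11 (C/A), 16 (G/A), 28 (C/G).
That gives 5 mismatches out of 38 aligned sites, so the Hamming distance is 5.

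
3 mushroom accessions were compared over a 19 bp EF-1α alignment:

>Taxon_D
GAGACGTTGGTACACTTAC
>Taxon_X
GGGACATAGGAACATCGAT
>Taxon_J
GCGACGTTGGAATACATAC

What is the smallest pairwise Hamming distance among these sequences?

4

Pairwise Hamming distances:
  Taxon_D vs Taxon_X: 8
  Taxon_D vs Taxon_J: 4
  Taxon_X vs Taxon_J: 8
The smallest is 4, between Taxon_D and Taxon_J.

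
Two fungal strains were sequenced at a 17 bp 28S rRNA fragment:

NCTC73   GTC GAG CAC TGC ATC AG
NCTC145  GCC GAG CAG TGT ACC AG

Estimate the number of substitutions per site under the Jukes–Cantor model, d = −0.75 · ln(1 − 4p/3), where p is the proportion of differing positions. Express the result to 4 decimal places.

Differing sites — 2:T/C; 9:C/G; 12:C/T; 14:T/C.
p = 4/17 = 0.235294.
d = −0.75 · ln(1 − (4/3)·0.235294) = −0.75 · ln(0.686275) = −0.75 · (-0.376477) = 0.2824.

0.2824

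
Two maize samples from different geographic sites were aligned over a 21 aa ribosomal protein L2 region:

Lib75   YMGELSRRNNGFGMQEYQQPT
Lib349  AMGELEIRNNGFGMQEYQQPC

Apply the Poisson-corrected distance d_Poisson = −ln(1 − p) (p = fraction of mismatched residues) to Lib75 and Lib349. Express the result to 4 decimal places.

Mismatches occur at site 1 (Y/A), site 6 (S/E), site 7 (R/I), site 21 (T/C).
p = 4/21 = 0.190476.
d = −ln(1 − 0.190476) = −ln(0.809524) = 0.2113.

0.2113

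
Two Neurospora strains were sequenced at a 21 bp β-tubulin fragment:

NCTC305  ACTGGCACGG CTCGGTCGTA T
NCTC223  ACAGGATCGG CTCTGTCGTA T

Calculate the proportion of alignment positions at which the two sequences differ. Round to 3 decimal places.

0.190

The sequences differ at positions 3 (T/A), 6 (C/A), 7 (A/T), 14 (G/T).
There are 4 differences over 21 sites, so p = 4/21 = 0.190.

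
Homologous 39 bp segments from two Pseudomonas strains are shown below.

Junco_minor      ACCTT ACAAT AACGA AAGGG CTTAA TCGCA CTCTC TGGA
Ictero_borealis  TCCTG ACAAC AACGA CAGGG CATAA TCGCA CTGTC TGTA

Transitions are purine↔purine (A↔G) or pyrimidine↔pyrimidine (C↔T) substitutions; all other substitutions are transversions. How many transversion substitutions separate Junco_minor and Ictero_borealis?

Differing sites — 1:A/T (Tv); 5:T/G (Tv); 10:T/C (Ti); 16:A/C (Tv); 22:T/A (Tv); 33:C/G (Tv); 38:G/T (Tv).
Of the 7 differences, 1 transition and 6 transversions, so the answer is 6.

6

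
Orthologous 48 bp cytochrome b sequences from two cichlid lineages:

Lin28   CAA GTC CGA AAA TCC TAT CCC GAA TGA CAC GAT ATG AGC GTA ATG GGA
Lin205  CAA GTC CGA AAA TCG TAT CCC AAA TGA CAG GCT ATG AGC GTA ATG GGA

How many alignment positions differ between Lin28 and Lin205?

4

Differing sites — 15:C/G; 22:G/A; 30:C/G; 32:A/C.
That gives 4 mismatches out of 48 aligned sites, so the Hamming distance is 4.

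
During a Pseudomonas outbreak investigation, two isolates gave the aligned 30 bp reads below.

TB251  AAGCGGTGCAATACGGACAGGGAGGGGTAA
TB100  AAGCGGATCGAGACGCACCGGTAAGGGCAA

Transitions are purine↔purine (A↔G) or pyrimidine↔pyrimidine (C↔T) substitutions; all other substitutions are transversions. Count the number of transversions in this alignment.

6

The sequences differ at positions 7 (T/A, transversion), 8 (G/T, transversion), 10 (A/G, transition), 12 (T/G, transversion), 16 (G/C, transversion), 19 (A/C, transversion), 22 (G/T, transversion), 24 (G/A, transition), 28 (T/C, transition).
Of the 9 differences, 3 transitions and 6 transversions, so the answer is 6.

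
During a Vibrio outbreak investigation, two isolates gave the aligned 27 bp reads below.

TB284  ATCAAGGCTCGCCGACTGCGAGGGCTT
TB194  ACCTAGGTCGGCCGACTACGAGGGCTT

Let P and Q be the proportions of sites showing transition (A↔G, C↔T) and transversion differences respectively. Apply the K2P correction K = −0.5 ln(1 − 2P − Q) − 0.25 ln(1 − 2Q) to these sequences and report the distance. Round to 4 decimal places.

0.2714

The sequences differ at positions 2 (T/C, transition), 4 (A/T, transversion), 8 (C/T, transition), 9 (T/C, transition), 10 (C/G, transversion), 18 (G/A, transition).
Of the 6 differences, 4 transitions and 2 transversions over 27 sites: P = 4/27 = 0.148148, Q = 2/27 = 0.074074.
d = −0.5·ln(0.629630) − 0.25·ln(0.851852) = −0.5·(-0.462623) − 0.25·(-0.160342) = 0.2714.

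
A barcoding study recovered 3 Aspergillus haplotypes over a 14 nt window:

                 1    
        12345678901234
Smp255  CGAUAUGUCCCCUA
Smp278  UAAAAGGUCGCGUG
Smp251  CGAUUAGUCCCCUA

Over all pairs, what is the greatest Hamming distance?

8

Pairwise Hamming distances:
  Smp255 vs Smp278: 7
  Smp255 vs Smp251: 2
  Smp278 vs Smp251: 8
The largest is 8, between Smp278 and Smp251.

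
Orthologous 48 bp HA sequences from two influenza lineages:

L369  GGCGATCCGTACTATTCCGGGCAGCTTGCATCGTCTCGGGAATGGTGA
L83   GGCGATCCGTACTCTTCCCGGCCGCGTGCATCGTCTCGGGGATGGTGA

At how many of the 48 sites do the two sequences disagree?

5

Differing sites — 14:A/C; 19:G/C; 23:A/C; 26:T/G; 41:A/G.
That gives 5 mismatches out of 48 aligned sites, so the Hamming distance is 5.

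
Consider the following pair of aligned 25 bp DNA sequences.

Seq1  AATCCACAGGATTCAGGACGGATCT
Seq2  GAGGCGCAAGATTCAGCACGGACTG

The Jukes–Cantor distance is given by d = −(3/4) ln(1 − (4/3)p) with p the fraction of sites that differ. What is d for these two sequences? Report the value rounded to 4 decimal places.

0.4904

Differing sites — 1:A/G; 3:T/G; 4:C/G; 6:A/G; 9:G/A; 17:G/C; 23:T/C; 24:C/T; 25:T/G.
p = 9/25 = 0.360000.
d = −0.75 · ln(1 − (4/3)·0.360000) = −0.75 · ln(0.520000) = −0.75 · (-0.653926) = 0.4904.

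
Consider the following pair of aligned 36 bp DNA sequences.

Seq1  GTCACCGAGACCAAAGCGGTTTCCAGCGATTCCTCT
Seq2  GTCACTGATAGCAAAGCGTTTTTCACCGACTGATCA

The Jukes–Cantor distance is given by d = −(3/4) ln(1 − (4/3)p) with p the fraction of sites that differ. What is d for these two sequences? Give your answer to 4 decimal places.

Mismatches occur at site 6 (C→T), site 9 (G→T), site 11 (C→G), site 19 (G→T), site 23 (C→T), site 26 (G→C), site 30 (T→C), site 32 (C→G), site 33 (C→A), site 36 (T→A).
p = 10/36 = 0.277778.
d = −0.75 · ln(1 − (4/3)·0.277778) = −0.75 · ln(0.629629) = −0.75 · (-0.462625) = 0.3470.

0.3470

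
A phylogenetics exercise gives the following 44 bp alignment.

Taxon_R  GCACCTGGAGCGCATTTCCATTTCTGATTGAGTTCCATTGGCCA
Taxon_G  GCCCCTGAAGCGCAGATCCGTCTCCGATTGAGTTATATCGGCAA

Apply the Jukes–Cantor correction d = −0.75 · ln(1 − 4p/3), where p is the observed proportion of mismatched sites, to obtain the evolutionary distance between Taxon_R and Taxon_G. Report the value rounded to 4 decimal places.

Differing sites — 3:A/C; 8:G/A; 15:T/G; 16:T/A; 20:A/G; 22:T/C; 25:T/C; 35:C/A; 36:C/T; 39:T/C; 43:C/A.
p = 11/44 = 0.250000.
d = −0.75 · ln(1 − (4/3)·0.250000) = −0.75 · ln(0.666667) = −0.75 · (-0.405465) = 0.3041.

0.3041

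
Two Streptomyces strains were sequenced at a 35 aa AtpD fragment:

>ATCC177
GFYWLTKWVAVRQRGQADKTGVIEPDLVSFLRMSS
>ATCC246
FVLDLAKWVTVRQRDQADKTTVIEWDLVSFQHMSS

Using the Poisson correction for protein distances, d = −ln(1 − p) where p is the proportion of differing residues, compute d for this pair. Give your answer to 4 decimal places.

0.3773

The sequences differ at positions 1 (G/F), 2 (F/V), 3 (Y/L), 4 (W/D), 6 (T/A), 10 (A/T), 15 (G/D), 21 (G/T), 25 (P/W), 31 (L/Q), 32 (R/H).
p = 11/35 = 0.314286.
d = −ln(1 − 0.314286) = −ln(0.685714) = 0.3773.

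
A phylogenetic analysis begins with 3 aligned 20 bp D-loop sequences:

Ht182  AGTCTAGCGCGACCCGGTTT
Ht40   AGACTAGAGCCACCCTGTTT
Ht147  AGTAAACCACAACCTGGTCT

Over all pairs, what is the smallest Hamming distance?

Pairwise Hamming distances:
  Ht182 vs Ht40: 4
  Ht182 vs Ht147: 7
  Ht40 vs Ht147: 10
The smallest is 4, between Ht182 and Ht40.

4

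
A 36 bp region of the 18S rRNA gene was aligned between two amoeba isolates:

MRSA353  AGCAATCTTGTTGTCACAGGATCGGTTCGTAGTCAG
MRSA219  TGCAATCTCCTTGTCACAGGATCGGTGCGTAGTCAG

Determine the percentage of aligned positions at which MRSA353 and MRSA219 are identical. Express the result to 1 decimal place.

Differing sites — 1:A/T; 9:T/C; 10:G/C; 27:T/G.
32 of the 36 sites match, so the percent identity is 32/36 × 100 = 88.9%.

88.9%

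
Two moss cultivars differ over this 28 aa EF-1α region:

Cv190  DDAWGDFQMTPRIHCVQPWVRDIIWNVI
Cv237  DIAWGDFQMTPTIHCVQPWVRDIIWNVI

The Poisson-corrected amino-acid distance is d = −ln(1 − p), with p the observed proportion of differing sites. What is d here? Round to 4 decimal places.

0.0741

Differing sites — 2:D/I; 12:R/T.
p = 2/28 = 0.071429.
d = −ln(1 − 0.071429) = −ln(0.928571) = 0.0741.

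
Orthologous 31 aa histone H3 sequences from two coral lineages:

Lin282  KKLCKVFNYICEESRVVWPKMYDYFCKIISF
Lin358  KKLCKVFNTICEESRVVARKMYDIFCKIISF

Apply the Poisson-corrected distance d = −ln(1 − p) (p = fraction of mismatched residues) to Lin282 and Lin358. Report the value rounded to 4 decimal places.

The sequences differ at positions 9 (Y/T), 18 (W/A), 19 (P/R), 24 (Y/I).
p = 4/31 = 0.129032.
d = −ln(1 − 0.129032) = −ln(0.870968) = 0.1382.

0.1382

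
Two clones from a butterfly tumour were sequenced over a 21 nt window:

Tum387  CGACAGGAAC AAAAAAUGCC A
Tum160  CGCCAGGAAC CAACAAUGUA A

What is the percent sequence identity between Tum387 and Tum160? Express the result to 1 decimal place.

Differing sites — 3:A/C; 11:A/C; 14:A/C; 19:C/U; 20:C/A.
16 of the 21 sites match, so the percent identity is 16/21 × 100 = 76.2%.

76.2%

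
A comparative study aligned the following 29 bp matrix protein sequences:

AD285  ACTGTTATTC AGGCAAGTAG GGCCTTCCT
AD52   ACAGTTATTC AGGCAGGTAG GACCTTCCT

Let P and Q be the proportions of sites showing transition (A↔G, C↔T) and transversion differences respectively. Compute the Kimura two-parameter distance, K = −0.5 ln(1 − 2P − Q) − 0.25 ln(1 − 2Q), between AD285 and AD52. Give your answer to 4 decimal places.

0.1125

The sequences differ at positions 3 (T/A, transversion), 16 (A/G, transition), 22 (G/A, transition).
Of the 3 differences, 2 transitions and 1 transversion over 29 sites: P = 2/29 = 0.068966, Q = 1/29 = 0.034483.
d = −0.5·ln(0.827585) − 0.25·ln(0.931034) = −0.5·(-0.189243) − 0.25·(-0.071459) = 0.1125.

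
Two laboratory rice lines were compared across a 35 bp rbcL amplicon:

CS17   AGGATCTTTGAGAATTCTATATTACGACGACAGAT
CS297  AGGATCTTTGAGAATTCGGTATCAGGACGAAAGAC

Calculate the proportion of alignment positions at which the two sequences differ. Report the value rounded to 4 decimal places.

0.1714

The sequences differ at positions 18 (T/G), 19 (A/G), 23 (T/C), 25 (C/G), 31 (C/A), 35 (T/C).
There are 6 differences over 35 sites, so p = 6/35 = 0.1714.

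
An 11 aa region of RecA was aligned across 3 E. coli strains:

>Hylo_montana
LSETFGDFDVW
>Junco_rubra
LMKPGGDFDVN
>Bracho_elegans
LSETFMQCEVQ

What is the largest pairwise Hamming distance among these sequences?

Pairwise Hamming distances:
  Hylo_montana vs Junco_rubra: 5
  Hylo_montana vs Bracho_elegans: 5
  Junco_rubra vs Bracho_elegans: 9
The largest is 9, between Junco_rubra and Bracho_elegans.

9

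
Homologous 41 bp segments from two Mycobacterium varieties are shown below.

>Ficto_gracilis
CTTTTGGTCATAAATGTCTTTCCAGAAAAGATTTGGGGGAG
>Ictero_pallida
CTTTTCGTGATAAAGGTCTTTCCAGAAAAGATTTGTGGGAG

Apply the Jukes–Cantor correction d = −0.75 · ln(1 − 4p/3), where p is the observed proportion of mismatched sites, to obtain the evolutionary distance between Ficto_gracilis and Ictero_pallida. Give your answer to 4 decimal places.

Mismatches occur at site 6 (G/C), site 9 (C/G), site 15 (T/G), site 36 (G/T).
p = 4/41 = 0.097561.
d = −0.75 · ln(1 − (4/3)·0.097561) = −0.75 · ln(0.869919) = −0.75 · (-0.139355) = 0.1045.

0.1045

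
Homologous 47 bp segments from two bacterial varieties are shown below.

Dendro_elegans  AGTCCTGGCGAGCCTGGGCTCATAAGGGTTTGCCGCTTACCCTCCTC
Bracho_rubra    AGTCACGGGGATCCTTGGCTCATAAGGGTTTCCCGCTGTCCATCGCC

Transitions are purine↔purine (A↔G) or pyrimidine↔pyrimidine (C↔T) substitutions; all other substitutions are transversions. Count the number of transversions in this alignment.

The sequences differ at positions 5 (C/A, transversion), 6 (T/C, transition), 9 (C/G, transversion), 12 (G/T, transversion), 16 (G/T, transversion), 32 (G/C, transversion), 38 (T/G, transversion), 39 (A/T, transversion), 42 (C/A, transversion), 45 (C/G, transversion), 46 (T/C, transition).
Of the 11 differences, 2 transitions and 9 transversions, so the answer is 9.

9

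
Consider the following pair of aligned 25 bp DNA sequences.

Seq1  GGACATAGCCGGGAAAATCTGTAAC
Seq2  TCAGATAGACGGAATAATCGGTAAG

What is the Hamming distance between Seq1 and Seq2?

The sequences differ at positions 1 (G/T), 2 (G/C), 4 (C/G), 9 (C/A), 13 (G/A), 15 (A/T), 20 (T/G), 25 (C/G).
That gives 8 mismatches out of 25 aligned sites, so the Hamming distance is 8.

8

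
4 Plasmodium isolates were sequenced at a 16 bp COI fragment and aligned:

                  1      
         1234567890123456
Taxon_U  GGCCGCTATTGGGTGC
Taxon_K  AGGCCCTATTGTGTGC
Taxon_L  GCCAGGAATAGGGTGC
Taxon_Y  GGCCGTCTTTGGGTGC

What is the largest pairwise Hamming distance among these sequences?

9

Pairwise Hamming distances:
  Taxon_U vs Taxon_K: 4
  Taxon_U vs Taxon_L: 5
  Taxon_U vs Taxon_Y: 3
  Taxon_K vs Taxon_L: 9
  Taxon_K vs Taxon_Y: 7
  Taxon_L vs Taxon_Y: 6
The largest is 9, between Taxon_K and Taxon_L.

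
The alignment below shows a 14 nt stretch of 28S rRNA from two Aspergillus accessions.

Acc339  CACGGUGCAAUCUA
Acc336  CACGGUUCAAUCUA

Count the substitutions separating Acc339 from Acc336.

1

The sequences differ at position 7 (G/U).
That gives 1 mismatch out of 14 aligned sites, so the Hamming distance is 1.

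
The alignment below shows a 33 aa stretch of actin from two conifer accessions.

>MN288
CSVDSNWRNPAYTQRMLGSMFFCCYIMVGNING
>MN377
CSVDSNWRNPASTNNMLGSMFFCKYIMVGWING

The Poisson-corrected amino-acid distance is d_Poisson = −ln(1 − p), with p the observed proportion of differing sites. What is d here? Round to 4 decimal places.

0.1643

The sequences differ at positions 12 (Y/S), 14 (Q/N), 15 (R/N), 24 (C/K), 30 (N/W).
p = 5/33 = 0.151515.
d = −ln(1 − 0.151515) = −ln(0.848485) = 0.1643.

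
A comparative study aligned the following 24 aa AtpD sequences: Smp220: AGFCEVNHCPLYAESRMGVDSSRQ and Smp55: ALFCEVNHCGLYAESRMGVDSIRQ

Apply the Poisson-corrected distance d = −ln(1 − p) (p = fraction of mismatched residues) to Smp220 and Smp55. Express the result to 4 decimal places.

0.1335

Differing sites — 2:G/L; 10:P/G; 22:S/I.
p = 3/24 = 0.125000.
d = −ln(1 − 0.125000) = −ln(0.875000) = 0.1335.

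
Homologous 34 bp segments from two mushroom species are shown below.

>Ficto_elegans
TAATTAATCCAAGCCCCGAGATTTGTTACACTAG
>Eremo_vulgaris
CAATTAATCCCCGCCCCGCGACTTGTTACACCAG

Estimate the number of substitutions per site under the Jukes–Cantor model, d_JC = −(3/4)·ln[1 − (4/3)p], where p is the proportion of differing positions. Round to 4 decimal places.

0.2012

The sequences differ at positions 1 (T/C), 11 (A/C), 12 (A/C), 19 (A/C), 22 (T/C), 32 (T/C).
p = 6/34 = 0.176471.
d = −0.75 · ln(1 − (4/3)·0.176471) = −0.75 · ln(0.764705) = −0.75 · (-0.268265) = 0.2012.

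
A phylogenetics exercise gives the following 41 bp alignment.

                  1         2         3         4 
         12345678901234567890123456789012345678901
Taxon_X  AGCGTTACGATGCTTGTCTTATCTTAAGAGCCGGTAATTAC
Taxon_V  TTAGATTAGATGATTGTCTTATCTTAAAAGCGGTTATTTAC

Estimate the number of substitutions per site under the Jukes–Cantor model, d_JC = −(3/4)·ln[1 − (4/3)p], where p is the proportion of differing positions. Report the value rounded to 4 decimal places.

Mismatches occur at site 1 (A/T), site 2 (G/T), site 3 (C/A), site 5 (T/A), site 7 (A/T), site 8 (C/A), site 13 (C/A), site 28 (G/A), site 32 (C/G), site 34 (G/T), site 37 (A/T).
p = 11/41 = 0.268293.
d = −0.75 · ln(1 − (4/3)·0.268293) = −0.75 · ln(0.642276) = −0.75 · (-0.442737) = 0.3321.

0.3321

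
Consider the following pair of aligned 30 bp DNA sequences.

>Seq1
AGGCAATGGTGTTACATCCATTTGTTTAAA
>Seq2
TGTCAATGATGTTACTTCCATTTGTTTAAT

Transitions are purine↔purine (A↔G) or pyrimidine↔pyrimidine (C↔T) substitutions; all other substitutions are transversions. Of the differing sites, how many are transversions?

The sequences differ at positions 1 (A/T, transversion), 3 (G/T, transversion), 9 (G/A, transition), 16 (A/T, transversion), 30 (A/T, transversion).
Of the 5 differences, 1 transition and 4 transversions, so the answer is 4.

4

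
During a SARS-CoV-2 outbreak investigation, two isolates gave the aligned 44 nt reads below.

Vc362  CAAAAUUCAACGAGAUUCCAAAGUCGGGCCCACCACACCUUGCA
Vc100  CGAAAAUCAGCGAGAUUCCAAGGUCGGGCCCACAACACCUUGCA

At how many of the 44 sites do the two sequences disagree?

Mismatches occur at site 2 (A/G), site 6 (U/A), site 10 (A/G), site 22 (A/G), site 34 (C/A).
That gives 5 mismatches out of 44 aligned sites, so the Hamming distance is 5.

5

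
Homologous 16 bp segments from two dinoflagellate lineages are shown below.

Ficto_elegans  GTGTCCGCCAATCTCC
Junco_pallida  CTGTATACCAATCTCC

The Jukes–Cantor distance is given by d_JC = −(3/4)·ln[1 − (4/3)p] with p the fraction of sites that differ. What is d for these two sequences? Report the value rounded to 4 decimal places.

Mismatches occur at site 1 (G→C), site 5 (C→A), site 6 (C→T), site 7 (G→A).
p = 4/16 = 0.250000.
d = −0.75 · ln(1 − (4/3)·0.250000) = −0.75 · ln(0.666667) = −0.75 · (-0.405465) = 0.3041.

0.3041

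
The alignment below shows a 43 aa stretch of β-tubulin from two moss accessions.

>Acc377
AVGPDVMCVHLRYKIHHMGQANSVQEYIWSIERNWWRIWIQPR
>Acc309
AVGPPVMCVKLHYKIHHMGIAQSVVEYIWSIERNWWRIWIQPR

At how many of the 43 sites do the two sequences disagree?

6

Mismatches occur at site 5 (D→P), site 10 (H→K), site 12 (R→H), site 20 (Q→I), site 22 (N→Q), site 25 (Q→V).
That gives 6 mismatches out of 43 aligned sites, so the Hamming distance is 6.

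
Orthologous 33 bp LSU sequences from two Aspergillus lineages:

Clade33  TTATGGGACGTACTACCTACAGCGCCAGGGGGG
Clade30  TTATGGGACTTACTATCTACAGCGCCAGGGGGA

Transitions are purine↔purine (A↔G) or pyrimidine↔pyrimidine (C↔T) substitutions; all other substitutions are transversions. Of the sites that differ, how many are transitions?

Differing sites — 10:G/T (Tv); 16:C/T (Ti); 33:G/A (Ti).
Of the 3 differences, 2 transitions and 1 transversion, so the answer is 2.

2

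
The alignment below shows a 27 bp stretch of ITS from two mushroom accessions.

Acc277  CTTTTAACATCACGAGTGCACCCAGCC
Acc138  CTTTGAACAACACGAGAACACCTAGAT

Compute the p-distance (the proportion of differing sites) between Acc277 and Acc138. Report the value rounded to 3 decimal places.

0.259

Differing sites — 5:T/G; 10:T/A; 17:T/A; 18:G/A; 23:C/T; 26:C/A; 27:C/T.
There are 7 differences over 27 sites, so p = 7/27 = 0.259.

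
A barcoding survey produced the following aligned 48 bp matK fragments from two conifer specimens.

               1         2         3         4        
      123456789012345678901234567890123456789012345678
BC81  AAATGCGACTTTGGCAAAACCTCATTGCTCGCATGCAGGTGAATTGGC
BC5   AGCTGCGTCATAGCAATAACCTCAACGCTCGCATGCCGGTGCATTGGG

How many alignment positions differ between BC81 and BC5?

The sequences differ at positions 2 (A/G), 3 (A/C), 8 (A/T), 10 (T/A), 12 (T/A), 14 (G/C), 15 (C/A), 17 (A/T), 25 (T/A), 26 (T/C), 37 (A/C), 42 (A/C), 48 (C/G).
That gives 13 mismatches out of 48 aligned sites, so the Hamming distance is 13.

13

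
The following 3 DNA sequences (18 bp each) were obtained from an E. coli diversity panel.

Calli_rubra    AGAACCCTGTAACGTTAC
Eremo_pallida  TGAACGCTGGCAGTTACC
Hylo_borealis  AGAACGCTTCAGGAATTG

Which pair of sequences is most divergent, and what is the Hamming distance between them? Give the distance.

10

Pairwise Hamming distances:
  Calli_rubra vs Eremo_pallida: 8
  Calli_rubra vs Hylo_borealis: 9
  Eremo_pallida vs Hylo_borealis: 10
The largest is 10, between Eremo_pallida and Hylo_borealis.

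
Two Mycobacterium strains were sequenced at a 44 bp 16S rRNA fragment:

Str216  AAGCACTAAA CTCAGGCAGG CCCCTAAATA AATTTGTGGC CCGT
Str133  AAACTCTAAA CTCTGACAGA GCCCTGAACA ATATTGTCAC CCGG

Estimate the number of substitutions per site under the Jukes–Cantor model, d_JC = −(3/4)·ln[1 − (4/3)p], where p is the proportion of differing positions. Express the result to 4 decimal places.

0.3756

The sequences differ at positions 3 (G/A), 5 (A/T), 14 (A/T), 16 (G/A), 20 (G/A), 21 (C/G), 26 (A/G), 29 (T/C), 32 (A/T), 33 (T/A), 38 (G/C), 39 (G/A), 44 (T/G).
p = 13/44 = 0.295455.
d = −0.75 · ln(1 − (4/3)·0.295455) = −0.75 · ln(0.606060) = −0.75 · (-0.500776) = 0.3756.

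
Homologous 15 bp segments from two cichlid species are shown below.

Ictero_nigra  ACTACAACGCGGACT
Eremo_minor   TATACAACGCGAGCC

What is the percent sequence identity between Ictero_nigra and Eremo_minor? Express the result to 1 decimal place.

66.7%

The sequences differ at positions 1 (A/T), 2 (C/A), 12 (G/A), 13 (A/G), 15 (T/C).
10 of the 15 sites match, so the percent identity is 10/15 × 100 = 66.7%.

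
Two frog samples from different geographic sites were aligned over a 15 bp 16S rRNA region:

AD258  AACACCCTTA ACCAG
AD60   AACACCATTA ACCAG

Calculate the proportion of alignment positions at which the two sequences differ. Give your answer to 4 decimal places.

0.0667

Differing sites — 7:C/A.
There are 1 differences over 15 sites, so p = 1/15 = 0.0667.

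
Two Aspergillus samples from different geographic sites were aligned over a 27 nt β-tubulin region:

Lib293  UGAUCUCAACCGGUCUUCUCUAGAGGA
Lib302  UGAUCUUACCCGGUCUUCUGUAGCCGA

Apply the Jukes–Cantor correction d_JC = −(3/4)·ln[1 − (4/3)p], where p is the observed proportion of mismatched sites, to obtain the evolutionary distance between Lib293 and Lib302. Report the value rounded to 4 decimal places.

Differing sites — 7:C/U; 9:A/C; 20:C/G; 24:A/C; 25:G/C.
p = 5/27 = 0.185185.
d = −0.75 · ln(1 − (4/3)·0.185185) = −0.75 · ln(0.753087) = −0.75 · (-0.283575) = 0.2127.

0.2127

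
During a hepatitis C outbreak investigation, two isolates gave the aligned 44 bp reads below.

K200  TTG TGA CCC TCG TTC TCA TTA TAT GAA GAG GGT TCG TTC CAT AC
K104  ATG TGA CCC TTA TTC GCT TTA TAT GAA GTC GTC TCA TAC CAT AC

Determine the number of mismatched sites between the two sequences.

Differing sites — 1:T/A; 11:C/T; 12:G/A; 16:T/G; 18:A/T; 29:A/T; 30:G/C; 32:G/T; 33:T/C; 36:G/A; 38:T/A.
That gives 11 mismatches out of 44 aligned sites, so the Hamming distance is 11.

11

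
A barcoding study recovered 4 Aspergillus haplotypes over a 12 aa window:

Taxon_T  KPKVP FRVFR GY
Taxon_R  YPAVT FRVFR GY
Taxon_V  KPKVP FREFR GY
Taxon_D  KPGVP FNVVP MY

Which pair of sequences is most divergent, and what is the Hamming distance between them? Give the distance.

Pairwise Hamming distances:
  Taxon_T vs Taxon_R: 3
  Taxon_T vs Taxon_V: 1
  Taxon_T vs Taxon_D: 5
  Taxon_R vs Taxon_V: 4
  Taxon_R vs Taxon_D: 7
  Taxon_V vs Taxon_D: 6
The largest is 7, between Taxon_R and Taxon_D.

7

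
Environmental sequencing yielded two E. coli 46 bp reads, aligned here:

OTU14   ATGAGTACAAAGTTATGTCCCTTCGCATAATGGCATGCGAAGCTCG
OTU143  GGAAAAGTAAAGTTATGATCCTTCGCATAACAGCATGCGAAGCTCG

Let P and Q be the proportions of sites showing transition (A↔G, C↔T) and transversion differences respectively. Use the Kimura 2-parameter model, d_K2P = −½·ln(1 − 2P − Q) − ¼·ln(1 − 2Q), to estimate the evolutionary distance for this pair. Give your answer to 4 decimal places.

Differing sites — 1:A/G (Ti); 2:T/G (Tv); 3:G/A (Ti); 5:G/A (Ti); 6:T/A (Tv); 7:A/G (Ti); 8:C/T (Ti); 18:T/A (Tv); 19:C/T (Ti); 31:T/C (Ti); 32:G/A (Ti).
Of the 11 differences, 8 transitions and 3 transversions over 46 sites: P = 8/46 = 0.173913, Q = 3/46 = 0.065217.
d = −0.5·ln(0.586957) − 0.25·ln(0.869566) = −0.5·(-0.532804) − 0.25·(-0.139761) = 0.3013.

0.3013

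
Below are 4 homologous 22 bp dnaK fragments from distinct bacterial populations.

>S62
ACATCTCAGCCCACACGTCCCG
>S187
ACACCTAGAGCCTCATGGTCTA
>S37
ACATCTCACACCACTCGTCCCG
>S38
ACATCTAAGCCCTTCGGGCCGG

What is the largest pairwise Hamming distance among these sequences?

Pairwise Hamming distances:
  S62 vs S187: 11
  S62 vs S37: 3
  S62 vs S38: 7
  S187 vs S37: 12
  S187 vs S38: 10
  S37 vs S38: 9
The largest is 12, between S187 and S37.

12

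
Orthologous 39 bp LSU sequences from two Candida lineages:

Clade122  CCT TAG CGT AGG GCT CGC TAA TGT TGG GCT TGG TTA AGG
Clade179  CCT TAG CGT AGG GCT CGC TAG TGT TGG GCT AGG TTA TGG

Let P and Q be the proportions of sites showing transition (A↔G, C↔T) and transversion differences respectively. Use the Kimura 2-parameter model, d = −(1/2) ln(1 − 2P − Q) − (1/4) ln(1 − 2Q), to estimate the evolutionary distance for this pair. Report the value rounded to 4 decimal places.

The sequences differ at positions 21 (A/G, transition), 31 (T/A, transversion), 37 (A/T, transversion).
Of the 3 differences, 1 transition and 2 transversions over 39 sites: P = 1/39 = 0.025641, Q = 2/39 = 0.051282.
d = −0.5·ln(0.897436) − 0.25·ln(0.897436) = −0.5·(-0.108213) − 0.25·(-0.108213) = 0.0812.

0.0812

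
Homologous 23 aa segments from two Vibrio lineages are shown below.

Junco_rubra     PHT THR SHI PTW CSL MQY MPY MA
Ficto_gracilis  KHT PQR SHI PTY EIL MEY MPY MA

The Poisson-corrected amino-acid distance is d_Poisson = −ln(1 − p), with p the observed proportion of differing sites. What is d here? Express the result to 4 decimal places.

The sequences differ at positions 1 (P/K), 4 (T/P), 5 (H/Q), 12 (W/Y), 13 (C/E), 14 (S/I), 17 (Q/E).
p = 7/23 = 0.304348.
d = −ln(1 − 0.304348) = −ln(0.695652) = 0.3629.

0.3629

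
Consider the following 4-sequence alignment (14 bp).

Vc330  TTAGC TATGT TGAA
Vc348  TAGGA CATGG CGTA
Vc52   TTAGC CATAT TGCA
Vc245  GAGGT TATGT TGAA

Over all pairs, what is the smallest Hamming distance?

Pairwise Hamming distances:
  Vc330 vs Vc348: 7
  Vc330 vs Vc52: 3
  Vc330 vs Vc245: 4
  Vc348 vs Vc52: 7
  Vc348 vs Vc245: 6
  Vc52 vs Vc245: 7
The smallest is 3, between Vc330 and Vc52.

3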